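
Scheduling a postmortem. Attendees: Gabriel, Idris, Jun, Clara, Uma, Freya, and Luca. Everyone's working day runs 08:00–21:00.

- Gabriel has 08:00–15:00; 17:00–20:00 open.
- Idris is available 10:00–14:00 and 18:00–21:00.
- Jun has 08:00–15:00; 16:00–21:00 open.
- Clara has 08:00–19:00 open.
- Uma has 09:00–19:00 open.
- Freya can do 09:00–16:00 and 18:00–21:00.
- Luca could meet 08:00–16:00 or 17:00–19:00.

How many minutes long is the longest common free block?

240

Gabriel ∩ Idris: 10:00-14:00, 18:00-20:00.
Gabriel ∩ Idris ∩ Jun: 10:00-14:00, 18:00-20:00.
Gabriel ∩ Idris ∩ Jun ∩ Clara: 10:00-14:00, 18:00-19:00.
Gabriel ∩ Idris ∩ Jun ∩ Clara ∩ Uma: 10:00-14:00, 18:00-19:00.
Gabriel ∩ Idris ∩ Jun ∩ Clara ∩ Uma ∩ Freya: 10:00-14:00, 18:00-19:00.
Gabriel ∩ Idris ∩ Jun ∩ Clara ∩ Uma ∩ Freya ∩ Luca: 10:00-14:00, 18:00-19:00.
The longest is 10:00-14:00 at 240 minutes.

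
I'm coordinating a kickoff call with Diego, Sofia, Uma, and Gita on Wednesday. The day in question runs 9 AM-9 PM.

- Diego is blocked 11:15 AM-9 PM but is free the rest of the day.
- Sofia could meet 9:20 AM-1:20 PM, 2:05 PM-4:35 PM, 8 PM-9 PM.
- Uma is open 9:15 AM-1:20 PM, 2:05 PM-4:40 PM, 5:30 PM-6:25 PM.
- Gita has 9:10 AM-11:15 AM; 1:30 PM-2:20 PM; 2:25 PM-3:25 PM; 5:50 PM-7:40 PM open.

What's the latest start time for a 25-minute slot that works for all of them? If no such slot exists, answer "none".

10:50

Diego free: 09:00-11:15 (invert busy blocks within the working day).
Sofia free: 09:20-13:20, 14:05-16:35, 20:00-21:00.
Uma free: 09:15-13:20, 14:05-16:40, 17:30-18:25.
Gita free: 09:10-11:15, 13:30-14:20, 14:25-15:25, 17:50-19:40.
Diego ∩ Sofia: 09:20-11:15.
Diego ∩ Sofia ∩ Uma: 09:20-11:15.
Diego ∩ Sofia ∩ Uma ∩ Gita: 09:20-11:15.
The last common window of at least 25 minutes is 09:20-11:15; a 25-minute meeting can start as late as 10:50 and still end by 11:15.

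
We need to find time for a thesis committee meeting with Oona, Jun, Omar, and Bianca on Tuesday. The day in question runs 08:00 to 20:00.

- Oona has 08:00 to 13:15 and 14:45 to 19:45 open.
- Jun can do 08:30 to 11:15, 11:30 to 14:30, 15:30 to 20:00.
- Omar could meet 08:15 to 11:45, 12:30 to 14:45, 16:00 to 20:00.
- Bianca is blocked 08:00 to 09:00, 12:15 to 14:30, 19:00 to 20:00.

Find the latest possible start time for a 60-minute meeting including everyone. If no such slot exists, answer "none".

18:00

Oona free: 08:00-13:15, 14:45-19:45.
Jun free: 08:30-11:15, 11:30-14:30, 15:30-20:00.
Omar free: 08:15-11:45, 12:30-14:45, 16:00-20:00.
Bianca free: 09:00-12:15, 14:30-19:00 (invert busy blocks within the working day).
Oona ∩ Jun: 08:30-11:15, 11:30-13:15, 15:30-19:45.
Oona ∩ Jun ∩ Omar: 08:30-11:15, 11:30-11:45, 12:30-13:15, 16:00-19:45.
Oona ∩ Jun ∩ Omar ∩ Bianca: 09:00-11:15, 11:30-11:45, 16:00-19:00.
The last common window of at least 60 minutes is 16:00-19:00; a 60-minute meeting can start as late as 18:00 and still end by 19:00.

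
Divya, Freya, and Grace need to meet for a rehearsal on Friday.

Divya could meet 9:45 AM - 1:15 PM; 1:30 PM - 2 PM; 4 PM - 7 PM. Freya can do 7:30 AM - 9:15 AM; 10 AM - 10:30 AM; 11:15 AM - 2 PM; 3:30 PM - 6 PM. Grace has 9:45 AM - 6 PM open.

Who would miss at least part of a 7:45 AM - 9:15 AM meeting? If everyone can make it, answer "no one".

Divya: not fully free for 07:45-09:15. Freya: free for 07:45-09:15. Grace: not fully free for 07:45-09:15.

Divya, Grace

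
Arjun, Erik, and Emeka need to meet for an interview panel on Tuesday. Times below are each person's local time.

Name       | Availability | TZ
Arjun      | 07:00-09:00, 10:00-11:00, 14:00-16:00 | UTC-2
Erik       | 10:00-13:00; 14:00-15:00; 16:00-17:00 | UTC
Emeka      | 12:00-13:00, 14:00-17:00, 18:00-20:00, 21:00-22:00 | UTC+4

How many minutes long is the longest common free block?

60

Arjun in UTC: 09:00-11:00, 12:00-13:00, 16:00-18:00 (add 2h to convert from UTC-2).
Erik in UTC: 10:00-13:00, 14:00-15:00, 16:00-17:00.
Emeka in UTC: 08:00-09:00, 10:00-13:00, 14:00-16:00, 17:00-18:00 (subtract 4h to convert from UTC+4).
Arjun ∩ Erik: 10:00-11:00, 12:00-13:00, 16:00-17:00.
Arjun ∩ Erik ∩ Emeka: 10:00-11:00, 12:00-13:00.
So the common availability across everyone is 10:00-11:00, 12:00-13:00.
The longest is 10:00-11:00 at 60 minutes.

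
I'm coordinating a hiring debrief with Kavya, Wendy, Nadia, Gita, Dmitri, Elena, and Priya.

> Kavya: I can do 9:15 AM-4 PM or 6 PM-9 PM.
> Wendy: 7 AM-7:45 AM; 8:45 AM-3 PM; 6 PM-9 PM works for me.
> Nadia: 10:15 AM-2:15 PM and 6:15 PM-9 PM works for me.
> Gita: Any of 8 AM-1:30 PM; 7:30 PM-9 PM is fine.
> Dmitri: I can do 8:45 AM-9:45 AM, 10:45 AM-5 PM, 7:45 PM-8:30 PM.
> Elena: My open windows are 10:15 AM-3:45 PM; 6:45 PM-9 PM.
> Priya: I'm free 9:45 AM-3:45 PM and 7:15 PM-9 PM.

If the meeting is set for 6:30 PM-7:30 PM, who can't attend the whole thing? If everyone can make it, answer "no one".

Kavya: free for 18:30-19:30. Wendy: free for 18:30-19:30. Nadia: free for 18:30-19:30. Gita: not fully free for 18:30-19:30. Dmitri: not fully free for 18:30-19:30. Elena: not fully free for 18:30-19:30. Priya: not fully free for 18:30-19:30.

Dmitri, Elena, Gita, Priya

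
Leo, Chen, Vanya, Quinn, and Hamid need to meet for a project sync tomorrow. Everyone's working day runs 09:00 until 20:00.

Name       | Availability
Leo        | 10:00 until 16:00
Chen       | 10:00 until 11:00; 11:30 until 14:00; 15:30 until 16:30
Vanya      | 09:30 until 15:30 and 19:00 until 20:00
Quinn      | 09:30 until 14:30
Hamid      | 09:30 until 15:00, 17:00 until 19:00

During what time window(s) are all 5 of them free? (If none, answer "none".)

Leo ∩ Chen: 10:00-11:00, 11:30-14:00, 15:30-16:00.
Leo ∩ Chen ∩ Vanya: 10:00-11:00, 11:30-14:00.
Leo ∩ Chen ∩ Vanya ∩ Quinn: 10:00-11:00, 11:30-14:00.
Leo ∩ Chen ∩ Vanya ∩ Quinn ∩ Hamid: 10:00-11:00, 11:30-14:00.
So the common availability across everyone is 10:00-11:00, 11:30-14:00.

10:00-11:00, 11:30-14:00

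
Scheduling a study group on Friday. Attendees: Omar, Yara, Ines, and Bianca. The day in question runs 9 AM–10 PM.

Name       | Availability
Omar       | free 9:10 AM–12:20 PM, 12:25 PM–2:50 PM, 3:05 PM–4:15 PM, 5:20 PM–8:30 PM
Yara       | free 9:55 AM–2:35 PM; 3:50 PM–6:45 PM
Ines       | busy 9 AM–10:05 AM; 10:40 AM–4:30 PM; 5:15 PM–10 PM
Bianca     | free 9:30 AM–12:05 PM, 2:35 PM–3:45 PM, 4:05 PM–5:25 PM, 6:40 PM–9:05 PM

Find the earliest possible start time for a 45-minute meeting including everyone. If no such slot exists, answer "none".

none

Omar free: 09:10-12:20, 12:25-14:50, 15:05-16:15, 17:20-20:30.
Yara free: 09:55-14:35, 15:50-18:45.
Ines free: 10:05-10:40, 16:30-17:15 (invert busy blocks within the working day).
Bianca free: 09:30-12:05, 14:35-15:45, 16:05-17:25, 18:40-21:05.
Omar ∩ Yara: 09:55-12:20, 12:25-14:35, 15:50-16:15, 17:20-18:45.
Omar ∩ Yara ∩ Ines: 10:05-10:40.
Omar ∩ Yara ∩ Ines ∩ Bianca: 10:05-10:40.
So the common availability across everyone is 10:05-10:40.
No common window is at least 45 minutes long.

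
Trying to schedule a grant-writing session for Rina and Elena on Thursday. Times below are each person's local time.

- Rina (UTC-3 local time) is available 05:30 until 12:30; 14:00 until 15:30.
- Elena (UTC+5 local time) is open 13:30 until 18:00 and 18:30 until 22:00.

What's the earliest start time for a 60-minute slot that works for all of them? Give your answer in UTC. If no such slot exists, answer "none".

Rina in UTC: 08:30-15:30, 17:00-18:30 (add 3h to convert from UTC-3).
Elena in UTC: 08:30-13:00, 13:30-17:00 (subtract 5h to convert from UTC+5).
Rina ∩ Elena: 08:30-13:00, 13:30-15:30.
Those are the intersection windows.
The first common window of at least 60 minutes is 08:30-13:00, so the earliest start is 08:30.

08:30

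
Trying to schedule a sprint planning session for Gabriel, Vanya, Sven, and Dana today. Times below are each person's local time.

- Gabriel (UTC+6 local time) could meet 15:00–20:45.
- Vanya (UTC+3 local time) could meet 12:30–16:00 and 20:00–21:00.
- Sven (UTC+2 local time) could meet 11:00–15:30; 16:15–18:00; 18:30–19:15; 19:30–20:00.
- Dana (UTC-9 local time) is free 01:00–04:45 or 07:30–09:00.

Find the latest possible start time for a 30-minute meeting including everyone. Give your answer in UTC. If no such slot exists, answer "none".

Gabriel in UTC: 09:00-14:45 (subtract 6h to convert from UTC+6).
Vanya in UTC: 09:30-13:00, 17:00-18:00 (subtract 3h to convert from UTC+3).
Sven in UTC: 09:00-13:30, 14:15-16:00, 16:30-17:15, 17:30-18:00 (subtract 2h to convert from UTC+2).
Dana in UTC: 10:00-13:45, 16:30-18:00 (add 9h to convert from UTC-9).
Gabriel ∩ Vanya: 09:30-13:00.
Gabriel ∩ Vanya ∩ Sven: 09:30-13:00.
Gabriel ∩ Vanya ∩ Sven ∩ Dana: 10:00-13:00.
The last common window of at least 30 minutes is 10:00-13:00; a 30-minute meeting can start as late as 12:30 and still end by 13:00.

12:30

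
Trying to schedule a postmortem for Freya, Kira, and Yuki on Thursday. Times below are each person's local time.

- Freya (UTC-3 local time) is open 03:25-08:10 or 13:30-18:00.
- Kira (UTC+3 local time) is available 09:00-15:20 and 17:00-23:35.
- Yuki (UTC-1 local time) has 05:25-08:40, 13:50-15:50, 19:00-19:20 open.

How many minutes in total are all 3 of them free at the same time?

235

Freya in UTC: 06:25-11:10, 16:30-21:00 (add 3h to convert from UTC-3).
Kira in UTC: 06:00-12:20, 14:00-20:35 (subtract 3h to convert from UTC+3).
Yuki in UTC: 06:25-09:40, 14:50-16:50, 20:00-20:20 (add 1h to convert from UTC-1).
Freya ∩ Kira: 06:25-11:10, 16:30-20:35.
Freya ∩ Kira ∩ Yuki: 06:25-09:40, 16:30-16:50, 20:00-20:20.
Summing the common windows: 195 + 20 + 20 = 235 minutes.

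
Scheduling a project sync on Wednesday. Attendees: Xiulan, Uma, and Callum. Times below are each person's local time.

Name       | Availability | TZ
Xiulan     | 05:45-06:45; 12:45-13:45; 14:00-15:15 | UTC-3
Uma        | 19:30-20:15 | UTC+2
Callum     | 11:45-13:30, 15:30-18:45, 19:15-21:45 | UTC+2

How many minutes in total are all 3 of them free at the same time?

Xiulan in UTC: 08:45-09:45, 15:45-16:45, 17:00-18:15 (add 3h to convert from UTC-3).
Uma in UTC: 17:30-18:15 (subtract 2h to convert from UTC+2).
Callum in UTC: 09:45-11:30, 13:30-16:45, 17:15-19:45 (subtract 2h to convert from UTC+2).
Xiulan ∩ Uma: 17:30-18:15.
Xiulan ∩ Uma ∩ Callum: 17:30-18:15.
That's a single block of 45 minutes.

45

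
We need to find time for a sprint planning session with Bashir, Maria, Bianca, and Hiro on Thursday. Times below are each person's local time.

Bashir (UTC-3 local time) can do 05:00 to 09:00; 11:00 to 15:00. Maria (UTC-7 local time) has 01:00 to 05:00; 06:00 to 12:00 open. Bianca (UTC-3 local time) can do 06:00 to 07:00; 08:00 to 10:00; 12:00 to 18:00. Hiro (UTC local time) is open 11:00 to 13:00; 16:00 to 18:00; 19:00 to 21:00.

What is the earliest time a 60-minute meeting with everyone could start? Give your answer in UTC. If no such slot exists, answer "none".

Bashir in UTC: 08:00-12:00, 14:00-18:00 (add 3h to convert from UTC-3).
Maria in UTC: 08:00-12:00, 13:00-19:00 (add 7h to convert from UTC-7).
Bianca in UTC: 09:00-10:00, 11:00-13:00, 15:00-21:00 (add 3h to convert from UTC-3).
Hiro in UTC: 11:00-13:00, 16:00-18:00, 19:00-21:00.
Bashir ∩ Maria: 08:00-12:00, 14:00-18:00.
Bashir ∩ Maria ∩ Bianca: 09:00-10:00, 11:00-12:00, 15:00-18:00.
Bashir ∩ Maria ∩ Bianca ∩ Hiro: 11:00-12:00, 16:00-18:00.
The first common window of at least 60 minutes is 11:00-12:00, so the earliest start is 11:00.

11:00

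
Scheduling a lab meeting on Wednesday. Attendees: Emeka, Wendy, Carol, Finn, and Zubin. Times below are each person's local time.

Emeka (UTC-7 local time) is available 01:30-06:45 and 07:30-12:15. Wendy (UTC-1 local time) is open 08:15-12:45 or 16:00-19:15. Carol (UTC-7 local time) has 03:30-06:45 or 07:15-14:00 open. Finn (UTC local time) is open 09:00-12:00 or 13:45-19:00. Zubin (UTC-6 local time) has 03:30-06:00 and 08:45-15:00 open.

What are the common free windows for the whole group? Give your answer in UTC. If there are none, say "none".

10:30-12:00, 17:00-19:00

Emeka in UTC: 08:30-13:45, 14:30-19:15 (add 7h to convert from UTC-7).
Wendy in UTC: 09:15-13:45, 17:00-20:15 (add 1h to convert from UTC-1).
Carol in UTC: 10:30-13:45, 14:15-21:00 (add 7h to convert from UTC-7).
Finn in UTC: 09:00-12:00, 13:45-19:00.
Zubin in UTC: 09:30-12:00, 14:45-21:00 (add 6h to convert from UTC-6).
Emeka ∩ Wendy: 09:15-13:45, 17:00-19:15.
Emeka ∩ Wendy ∩ Carol: 10:30-13:45, 17:00-19:15.
Emeka ∩ Wendy ∩ Carol ∩ Finn: 10:30-12:00, 17:00-19:00.
Emeka ∩ Wendy ∩ Carol ∩ Finn ∩ Zubin: 10:30-12:00, 17:00-19:00.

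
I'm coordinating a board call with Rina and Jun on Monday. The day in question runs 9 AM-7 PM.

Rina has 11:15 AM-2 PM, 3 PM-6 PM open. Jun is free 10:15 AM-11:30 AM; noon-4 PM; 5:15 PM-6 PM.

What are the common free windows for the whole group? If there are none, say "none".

Rina ∩ Jun: 11:15-11:30, 12:00-14:00, 15:00-16:00, 17:15-18:00.
So the common availability across everyone is 11:15-11:30, 12:00-14:00, 15:00-16:00, 17:15-18:00.

11:15-11:30, 12:00-14:00, 15:00-16:00, 17:15-18:00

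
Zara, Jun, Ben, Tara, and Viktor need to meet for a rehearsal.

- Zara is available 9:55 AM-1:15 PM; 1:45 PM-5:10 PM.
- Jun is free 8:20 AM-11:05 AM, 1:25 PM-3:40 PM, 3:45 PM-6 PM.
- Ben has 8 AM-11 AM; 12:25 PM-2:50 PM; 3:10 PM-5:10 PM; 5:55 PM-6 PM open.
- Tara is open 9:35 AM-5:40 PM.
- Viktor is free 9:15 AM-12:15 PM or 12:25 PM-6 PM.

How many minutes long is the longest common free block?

85

Zara ∩ Jun: 09:55-11:05, 13:45-15:40, 15:45-17:10.
Zara ∩ Jun ∩ Ben: 09:55-11:00, 13:45-14:50, 15:10-15:40, 15:45-17:10.
Zara ∩ Jun ∩ Ben ∩ Tara: 09:55-11:00, 13:45-14:50, 15:10-15:40, 15:45-17:10.
Zara ∩ Jun ∩ Ben ∩ Tara ∩ Viktor: 09:55-11:00, 13:45-14:50, 15:10-15:40, 15:45-17:10.
The longest is 15:45-17:10 at 85 minutes.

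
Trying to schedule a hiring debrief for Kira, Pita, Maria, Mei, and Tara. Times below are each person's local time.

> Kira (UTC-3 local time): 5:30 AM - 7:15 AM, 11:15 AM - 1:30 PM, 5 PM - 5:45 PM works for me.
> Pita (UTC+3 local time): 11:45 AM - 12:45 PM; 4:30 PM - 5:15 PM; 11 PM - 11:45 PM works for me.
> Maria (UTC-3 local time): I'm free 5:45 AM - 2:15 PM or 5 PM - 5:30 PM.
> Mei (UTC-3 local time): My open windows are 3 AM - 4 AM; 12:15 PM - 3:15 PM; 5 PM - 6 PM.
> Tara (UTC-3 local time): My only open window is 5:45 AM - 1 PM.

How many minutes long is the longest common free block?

Kira in UTC: 08:30-10:15, 14:15-16:30, 20:00-20:45 (add 3h to convert from UTC-3).
Pita in UTC: 08:45-09:45, 13:30-14:15, 20:00-20:45 (subtract 3h to convert from UTC+3).
Maria in UTC: 08:45-17:15, 20:00-20:30 (add 3h to convert from UTC-3).
Mei in UTC: 06:00-07:00, 15:15-18:15, 20:00-21:00 (add 3h to convert from UTC-3).
Tara in UTC: 08:45-16:00 (add 3h to convert from UTC-3).
Kira ∩ Pita: 08:45-09:45, 20:00-20:45.
Kira ∩ Pita ∩ Maria: 08:45-09:45, 20:00-20:30.
Kira ∩ Pita ∩ Maria ∩ Mei: 20:00-20:30.
Kira ∩ Pita ∩ Maria ∩ Mei ∩ Tara: ∅.
There is no time when everyone is free.
No common window exists, so the longest block is 0 minutes.

0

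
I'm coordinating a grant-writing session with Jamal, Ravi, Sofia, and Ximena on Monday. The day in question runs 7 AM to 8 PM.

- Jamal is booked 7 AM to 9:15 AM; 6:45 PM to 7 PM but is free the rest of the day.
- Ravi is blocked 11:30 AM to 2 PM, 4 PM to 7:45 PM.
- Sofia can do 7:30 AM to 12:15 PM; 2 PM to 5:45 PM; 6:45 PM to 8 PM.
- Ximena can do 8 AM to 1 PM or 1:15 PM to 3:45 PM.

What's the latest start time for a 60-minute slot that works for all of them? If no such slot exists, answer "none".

14:45

Jamal free: 09:15-18:45, 19:00-20:00 (invert busy blocks within the working day).
Ravi free: 07:00-11:30, 14:00-16:00, 19:45-20:00 (invert busy blocks within the working day).
Sofia free: 07:30-12:15, 14:00-17:45, 18:45-20:00.
Ximena free: 08:00-13:00, 13:15-15:45.
Jamal ∩ Ravi: 09:15-11:30, 14:00-16:00, 19:45-20:00.
Jamal ∩ Ravi ∩ Sofia: 09:15-11:30, 14:00-16:00, 19:45-20:00.
Jamal ∩ Ravi ∩ Sofia ∩ Ximena: 09:15-11:30, 14:00-15:45.
So the common availability across everyone is 09:15-11:30, 14:00-15:45.
The last common window of at least 60 minutes is 14:00-15:45; a 60-minute meeting can start as late as 14:45 and still end by 15:45.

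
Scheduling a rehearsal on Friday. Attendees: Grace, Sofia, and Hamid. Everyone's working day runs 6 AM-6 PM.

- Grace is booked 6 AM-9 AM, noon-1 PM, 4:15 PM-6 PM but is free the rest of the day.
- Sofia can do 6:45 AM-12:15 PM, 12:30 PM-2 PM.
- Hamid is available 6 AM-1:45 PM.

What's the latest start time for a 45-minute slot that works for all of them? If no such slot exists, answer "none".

Grace free: 09:00-12:00, 13:00-16:15 (invert busy blocks within the working day).
Sofia free: 06:45-12:15, 12:30-14:00.
Hamid free: 06:00-13:45.
Grace ∩ Sofia: 09:00-12:00, 13:00-14:00.
Grace ∩ Sofia ∩ Hamid: 09:00-12:00, 13:00-13:45.
Those are the intersection windows.
The last common window of at least 45 minutes is 13:00-13:45; a 45-minute meeting can start as late as 13:00 and still end by 13:45.

13:00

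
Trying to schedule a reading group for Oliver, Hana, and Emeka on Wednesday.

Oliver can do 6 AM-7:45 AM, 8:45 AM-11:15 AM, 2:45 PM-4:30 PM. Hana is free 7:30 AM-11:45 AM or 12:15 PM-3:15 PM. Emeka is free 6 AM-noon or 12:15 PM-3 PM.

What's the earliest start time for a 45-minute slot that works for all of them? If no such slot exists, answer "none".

08:45

Oliver ∩ Hana: 07:30-07:45, 08:45-11:15, 14:45-15:15.
Oliver ∩ Hana ∩ Emeka: 07:30-07:45, 08:45-11:15, 14:45-15:00.
The first common window of at least 45 minutes is 08:45-11:15, so the earliest start is 08:45.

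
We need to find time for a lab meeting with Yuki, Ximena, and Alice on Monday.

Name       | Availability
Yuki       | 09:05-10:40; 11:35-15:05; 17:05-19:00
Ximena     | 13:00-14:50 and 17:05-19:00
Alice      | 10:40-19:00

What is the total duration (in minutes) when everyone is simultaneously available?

Yuki ∩ Ximena: 13:00-14:50, 17:05-19:00.
Yuki ∩ Ximena ∩ Alice: 13:00-14:50, 17:05-19:00.
Those are the intersection windows.
Summing the common windows: 110 + 115 = 225 minutes.

225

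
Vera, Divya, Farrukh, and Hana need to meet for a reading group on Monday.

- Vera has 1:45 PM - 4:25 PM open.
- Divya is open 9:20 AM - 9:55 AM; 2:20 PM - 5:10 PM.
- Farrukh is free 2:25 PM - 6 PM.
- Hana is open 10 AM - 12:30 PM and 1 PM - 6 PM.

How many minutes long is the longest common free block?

120

Vera ∩ Divya: 14:20-16:25.
Vera ∩ Divya ∩ Farrukh: 14:25-16:25.
Vera ∩ Divya ∩ Farrukh ∩ Hana: 14:25-16:25.
The longest is 14:25-16:25 at 120 minutes.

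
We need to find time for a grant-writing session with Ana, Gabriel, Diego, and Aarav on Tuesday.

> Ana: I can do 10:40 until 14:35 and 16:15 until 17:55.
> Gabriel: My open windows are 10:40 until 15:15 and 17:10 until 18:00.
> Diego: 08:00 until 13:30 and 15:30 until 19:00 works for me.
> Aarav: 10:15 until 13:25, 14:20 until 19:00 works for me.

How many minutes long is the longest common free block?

Ana ∩ Gabriel: 10:40-14:35, 17:10-17:55.
Ana ∩ Gabriel ∩ Diego: 10:40-13:30, 17:10-17:55.
Ana ∩ Gabriel ∩ Diego ∩ Aarav: 10:40-13:25, 17:10-17:55.
The longest is 10:40-13:25 at 165 minutes.

165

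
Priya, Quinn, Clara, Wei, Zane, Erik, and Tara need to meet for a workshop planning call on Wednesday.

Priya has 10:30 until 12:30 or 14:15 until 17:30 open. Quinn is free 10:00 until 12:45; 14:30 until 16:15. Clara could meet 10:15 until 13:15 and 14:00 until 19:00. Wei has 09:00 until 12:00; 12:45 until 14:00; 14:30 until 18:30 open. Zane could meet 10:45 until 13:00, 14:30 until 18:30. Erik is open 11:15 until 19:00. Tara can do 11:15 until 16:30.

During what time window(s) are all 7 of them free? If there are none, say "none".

11:15-12:00, 14:30-16:15

Priya ∩ Quinn: 10:30-12:30, 14:30-16:15.
Priya ∩ Quinn ∩ Clara: 10:30-12:30, 14:30-16:15.
Priya ∩ Quinn ∩ Clara ∩ Wei: 10:30-12:00, 14:30-16:15.
Priya ∩ Quinn ∩ Clara ∩ Wei ∩ Zane: 10:45-12:00, 14:30-16:15.
Priya ∩ Quinn ∩ Clara ∩ Wei ∩ Zane ∩ Erik: 11:15-12:00, 14:30-16:15.
Priya ∩ Quinn ∩ Clara ∩ Wei ∩ Zane ∩ Erik ∩ Tara: 11:15-12:00, 14:30-16:15.
So the common availability across everyone is 11:15-12:00, 14:30-16:15.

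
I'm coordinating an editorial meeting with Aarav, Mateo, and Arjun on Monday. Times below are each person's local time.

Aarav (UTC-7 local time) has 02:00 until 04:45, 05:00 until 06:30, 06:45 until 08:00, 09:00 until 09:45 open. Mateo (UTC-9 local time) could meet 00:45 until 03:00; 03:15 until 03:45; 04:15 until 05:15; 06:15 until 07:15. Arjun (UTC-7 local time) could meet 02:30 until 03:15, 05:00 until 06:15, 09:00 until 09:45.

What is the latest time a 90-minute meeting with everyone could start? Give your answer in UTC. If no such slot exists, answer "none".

Aarav in UTC: 09:00-11:45, 12:00-13:30, 13:45-15:00, 16:00-16:45 (add 7h to convert from UTC-7).
Mateo in UTC: 09:45-12:00, 12:15-12:45, 13:15-14:15, 15:15-16:15 (add 9h to convert from UTC-9).
Arjun in UTC: 09:30-10:15, 12:00-13:15, 16:00-16:45 (add 7h to convert from UTC-7).
Aarav ∩ Mateo: 09:45-11:45, 12:15-12:45, 13:15-13:30, 13:45-14:15, 16:00-16:15.
Aarav ∩ Mateo ∩ Arjun: 09:45-10:15, 12:15-12:45, 16:00-16:15.
Those are the intersection windows.
No common window is at least 90 minutes long.

none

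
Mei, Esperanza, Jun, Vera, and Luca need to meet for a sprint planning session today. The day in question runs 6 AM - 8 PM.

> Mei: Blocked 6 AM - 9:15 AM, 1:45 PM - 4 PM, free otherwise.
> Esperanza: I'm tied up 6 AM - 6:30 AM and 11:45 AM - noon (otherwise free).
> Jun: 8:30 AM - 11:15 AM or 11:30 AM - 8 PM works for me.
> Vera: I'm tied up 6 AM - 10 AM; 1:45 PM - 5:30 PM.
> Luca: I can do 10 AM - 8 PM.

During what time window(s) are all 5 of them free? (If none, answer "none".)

10:00-11:15, 11:30-11:45, 12:00-13:45, 17:30-20:00

Mei free: 09:15-13:45, 16:00-20:00 (invert busy blocks within the working day).
Esperanza free: 06:30-11:45, 12:00-20:00 (invert busy blocks within the working day).
Jun free: 08:30-11:15, 11:30-20:00.
Vera free: 10:00-13:45, 17:30-20:00 (invert busy blocks within the working day).
Luca free: 10:00-20:00.
Mei ∩ Esperanza: 09:15-11:45, 12:00-13:45, 16:00-20:00.
Mei ∩ Esperanza ∩ Jun: 09:15-11:15, 11:30-11:45, 12:00-13:45, 16:00-20:00.
Mei ∩ Esperanza ∩ Jun ∩ Vera: 10:00-11:15, 11:30-11:45, 12:00-13:45, 17:30-20:00.
Mei ∩ Esperanza ∩ Jun ∩ Vera ∩ Luca: 10:00-11:15, 11:30-11:45, 12:00-13:45, 17:30-20:00.
Those are the intersection windows.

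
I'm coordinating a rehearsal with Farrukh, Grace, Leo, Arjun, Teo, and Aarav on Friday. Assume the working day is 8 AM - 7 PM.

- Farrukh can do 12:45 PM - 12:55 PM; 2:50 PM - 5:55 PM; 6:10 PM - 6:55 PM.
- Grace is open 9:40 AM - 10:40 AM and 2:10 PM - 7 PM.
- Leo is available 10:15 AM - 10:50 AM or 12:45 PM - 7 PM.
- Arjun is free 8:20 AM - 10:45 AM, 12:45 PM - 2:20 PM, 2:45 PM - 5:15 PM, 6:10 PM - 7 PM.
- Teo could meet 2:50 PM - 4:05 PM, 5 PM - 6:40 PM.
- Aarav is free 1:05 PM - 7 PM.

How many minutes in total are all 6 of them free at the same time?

Farrukh ∩ Grace: 14:50-17:55, 18:10-18:55.
Farrukh ∩ Grace ∩ Leo: 14:50-17:55, 18:10-18:55.
Farrukh ∩ Grace ∩ Leo ∩ Arjun: 14:50-17:15, 18:10-18:55.
Farrukh ∩ Grace ∩ Leo ∩ Arjun ∩ Teo: 14:50-16:05, 17:00-17:15, 18:10-18:40.
Farrukh ∩ Grace ∩ Leo ∩ Arjun ∩ Teo ∩ Aarav: 14:50-16:05, 17:00-17:15, 18:10-18:40.
Summing the common windows: 75 + 15 + 30 = 120 minutes.

120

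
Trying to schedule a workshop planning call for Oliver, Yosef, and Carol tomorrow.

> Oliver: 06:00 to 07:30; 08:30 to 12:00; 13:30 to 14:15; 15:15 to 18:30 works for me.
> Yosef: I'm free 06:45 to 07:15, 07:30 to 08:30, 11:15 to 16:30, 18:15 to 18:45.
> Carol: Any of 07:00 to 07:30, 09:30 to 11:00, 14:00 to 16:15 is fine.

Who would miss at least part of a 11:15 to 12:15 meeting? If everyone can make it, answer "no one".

Carol, Oliver

Oliver: not fully free for 11:15-12:15. Yosef: free for 11:15-12:15. Carol: not fully free for 11:15-12:15.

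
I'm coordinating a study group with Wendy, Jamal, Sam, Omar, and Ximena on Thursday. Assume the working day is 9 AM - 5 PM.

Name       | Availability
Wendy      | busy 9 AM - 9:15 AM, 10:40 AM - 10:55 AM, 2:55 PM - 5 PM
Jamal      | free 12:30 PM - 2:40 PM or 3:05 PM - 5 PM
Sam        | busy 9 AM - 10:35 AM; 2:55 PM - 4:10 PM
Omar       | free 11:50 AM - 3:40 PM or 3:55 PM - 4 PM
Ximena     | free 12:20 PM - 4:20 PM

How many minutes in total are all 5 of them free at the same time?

Wendy free: 09:15-10:40, 10:55-14:55 (invert busy blocks within the working day).
Jamal free: 12:30-14:40, 15:05-17:00.
Sam free: 10:35-14:55, 16:10-17:00 (invert busy blocks within the working day).
Omar free: 11:50-15:40, 15:55-16:00.
Ximena free: 12:20-16:20.
Wendy ∩ Jamal: 12:30-14:40.
Wendy ∩ Jamal ∩ Sam: 12:30-14:40.
Wendy ∩ Jamal ∩ Sam ∩ Omar: 12:30-14:40.
Wendy ∩ Jamal ∩ Sam ∩ Omar ∩ Ximena: 12:30-14:40.
Those are the intersection windows.
That's a single block of 130 minutes.

130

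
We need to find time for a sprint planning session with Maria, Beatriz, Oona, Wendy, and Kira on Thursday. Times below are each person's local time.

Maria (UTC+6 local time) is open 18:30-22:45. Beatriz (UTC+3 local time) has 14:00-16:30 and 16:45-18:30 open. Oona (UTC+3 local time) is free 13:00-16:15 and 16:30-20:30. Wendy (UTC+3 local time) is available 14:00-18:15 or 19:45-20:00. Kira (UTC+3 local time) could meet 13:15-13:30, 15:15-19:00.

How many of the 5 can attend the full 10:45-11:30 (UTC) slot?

1

Maria in UTC: 12:30-16:45 (subtract 6h to convert from UTC+6).
Beatriz in UTC: 11:00-13:30, 13:45-15:30 (subtract 3h to convert from UTC+3).
Oona in UTC: 10:00-13:15, 13:30-17:30 (subtract 3h to convert from UTC+3).
Wendy in UTC: 11:00-15:15, 16:45-17:00 (subtract 3h to convert from UTC+3).
Kira in UTC: 10:15-10:30, 12:15-16:00 (subtract 3h to convert from UTC+3).
Oona can make the full 10:45-11:30 slot — that's 1.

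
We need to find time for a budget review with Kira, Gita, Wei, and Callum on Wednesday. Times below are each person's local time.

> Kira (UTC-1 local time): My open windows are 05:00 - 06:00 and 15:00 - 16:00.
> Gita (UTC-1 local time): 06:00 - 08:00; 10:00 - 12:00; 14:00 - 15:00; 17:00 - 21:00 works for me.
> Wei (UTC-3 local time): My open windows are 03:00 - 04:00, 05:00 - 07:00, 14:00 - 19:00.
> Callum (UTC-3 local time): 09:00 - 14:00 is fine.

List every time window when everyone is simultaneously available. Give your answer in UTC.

Kira in UTC: 06:00-07:00, 16:00-17:00 (add 1h to convert from UTC-1).
Gita in UTC: 07:00-09:00, 11:00-13:00, 15:00-16:00, 18:00-22:00 (add 1h to convert from UTC-1).
Wei in UTC: 06:00-07:00, 08:00-10:00, 17:00-22:00 (add 3h to convert from UTC-3).
Callum in UTC: 12:00-17:00 (add 3h to convert from UTC-3).
Kira ∩ Gita: ∅.
Kira ∩ Gita ∩ Wei: ∅.
Kira ∩ Gita ∩ Wei ∩ Callum: ∅.
There is no time when everyone is free.

none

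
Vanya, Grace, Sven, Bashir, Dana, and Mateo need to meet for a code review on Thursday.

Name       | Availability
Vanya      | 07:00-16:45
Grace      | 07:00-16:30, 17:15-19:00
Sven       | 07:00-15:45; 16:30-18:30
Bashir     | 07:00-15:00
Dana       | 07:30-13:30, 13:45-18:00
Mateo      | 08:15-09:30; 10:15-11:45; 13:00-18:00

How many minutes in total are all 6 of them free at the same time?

270

Vanya ∩ Grace: 07:00-16:30.
Vanya ∩ Grace ∩ Sven: 07:00-15:45.
Vanya ∩ Grace ∩ Sven ∩ Bashir: 07:00-15:00.
Vanya ∩ Grace ∩ Sven ∩ Bashir ∩ Dana: 07:30-13:30, 13:45-15:00.
Vanya ∩ Grace ∩ Sven ∩ Bashir ∩ Dana ∩ Mateo: 08:15-09:30, 10:15-11:45, 13:00-13:30, 13:45-15:00.
Summing the common windows: 75 + 90 + 30 + 75 = 270 minutes.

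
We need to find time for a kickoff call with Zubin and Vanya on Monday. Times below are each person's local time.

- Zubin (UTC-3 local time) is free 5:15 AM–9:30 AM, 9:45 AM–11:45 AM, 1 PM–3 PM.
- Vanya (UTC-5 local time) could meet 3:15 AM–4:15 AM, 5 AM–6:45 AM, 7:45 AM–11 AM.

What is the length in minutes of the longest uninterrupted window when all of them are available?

120

Zubin in UTC: 08:15-12:30, 12:45-14:45, 16:00-18:00 (add 3h to convert from UTC-3).
Vanya in UTC: 08:15-09:15, 10:00-11:45, 12:45-16:00 (add 5h to convert from UTC-5).
Zubin ∩ Vanya: 08:15-09:15, 10:00-11:45, 12:45-14:45.
The longest is 12:45-14:45 at 120 minutes.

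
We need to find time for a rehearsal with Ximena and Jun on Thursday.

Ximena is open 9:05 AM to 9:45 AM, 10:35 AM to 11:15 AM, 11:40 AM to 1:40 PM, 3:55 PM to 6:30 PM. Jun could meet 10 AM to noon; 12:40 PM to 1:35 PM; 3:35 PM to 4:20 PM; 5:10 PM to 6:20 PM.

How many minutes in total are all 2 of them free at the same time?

210

Ximena ∩ Jun: 10:35-11:15, 11:40-12:00, 12:40-13:35, 15:55-16:20, 17:10-18:20.
Summing the common windows: 40 + 20 + 55 + 25 + 70 = 210 minutes.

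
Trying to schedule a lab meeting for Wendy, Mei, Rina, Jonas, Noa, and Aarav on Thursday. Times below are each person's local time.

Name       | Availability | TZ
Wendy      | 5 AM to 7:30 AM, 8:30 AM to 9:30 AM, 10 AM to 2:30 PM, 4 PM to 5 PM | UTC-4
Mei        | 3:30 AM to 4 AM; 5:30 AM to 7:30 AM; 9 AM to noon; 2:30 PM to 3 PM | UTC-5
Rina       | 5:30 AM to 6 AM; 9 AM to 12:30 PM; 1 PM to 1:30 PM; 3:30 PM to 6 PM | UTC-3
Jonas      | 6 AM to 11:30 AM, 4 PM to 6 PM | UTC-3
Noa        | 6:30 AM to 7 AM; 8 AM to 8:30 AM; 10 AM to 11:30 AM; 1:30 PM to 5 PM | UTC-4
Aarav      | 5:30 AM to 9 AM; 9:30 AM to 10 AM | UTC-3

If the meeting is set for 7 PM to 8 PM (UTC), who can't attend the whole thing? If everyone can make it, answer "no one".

Aarav, Mei, Wendy

Wendy in UTC: 09:00-11:30, 12:30-13:30, 14:00-18:30, 20:00-21:00 (add 4h to convert from UTC-4).
Mei in UTC: 08:30-09:00, 10:30-12:30, 14:00-17:00, 19:30-20:00 (add 5h to convert from UTC-5).
Rina in UTC: 08:30-09:00, 12:00-15:30, 16:00-16:30, 18:30-21:00 (add 3h to convert from UTC-3).
Jonas in UTC: 09:00-14:30, 19:00-21:00 (add 3h to convert from UTC-3).
Noa in UTC: 10:30-11:00, 12:00-12:30, 14:00-15:30, 17:30-21:00 (add 4h to convert from UTC-4).
Aarav in UTC: 08:30-12:00, 12:30-13:00 (add 3h to convert from UTC-3).
Wendy: not fully free for 19:00-20:00. Mei: not fully free for 19:00-20:00. Rina: free for 19:00-20:00. Jonas: free for 19:00-20:00. Noa: free for 19:00-20:00. Aarav: not fully free for 19:00-20:00.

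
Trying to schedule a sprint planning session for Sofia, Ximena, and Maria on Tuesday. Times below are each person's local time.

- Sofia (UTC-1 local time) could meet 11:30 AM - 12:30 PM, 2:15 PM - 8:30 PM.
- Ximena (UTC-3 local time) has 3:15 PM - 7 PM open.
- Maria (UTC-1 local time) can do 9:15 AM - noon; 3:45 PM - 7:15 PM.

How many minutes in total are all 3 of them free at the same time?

120

Sofia in UTC: 12:30-13:30, 15:15-21:30 (add 1h to convert from UTC-1).
Ximena in UTC: 18:15-22:00 (add 3h to convert from UTC-3).
Maria in UTC: 10:15-13:00, 16:45-20:15 (add 1h to convert from UTC-1).
Sofia ∩ Ximena: 18:15-21:30.
Sofia ∩ Ximena ∩ Maria: 18:15-20:15.
That's a single block of 120 minutes.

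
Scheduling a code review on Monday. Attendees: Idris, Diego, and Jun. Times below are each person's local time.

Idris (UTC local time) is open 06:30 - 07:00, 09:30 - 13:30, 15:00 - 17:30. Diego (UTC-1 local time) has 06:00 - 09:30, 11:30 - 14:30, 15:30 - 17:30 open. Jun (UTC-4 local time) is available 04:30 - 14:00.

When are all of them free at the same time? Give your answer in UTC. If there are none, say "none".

09:30-10:30, 12:30-13:30, 15:00-15:30, 16:30-17:30

Idris in UTC: 06:30-07:00, 09:30-13:30, 15:00-17:30.
Diego in UTC: 07:00-10:30, 12:30-15:30, 16:30-18:30 (add 1h to convert from UTC-1).
Jun in UTC: 08:30-18:00 (add 4h to convert from UTC-4).
Idris ∩ Diego: 09:30-10:30, 12:30-13:30, 15:00-15:30, 16:30-17:30.
Idris ∩ Diego ∩ Jun: 09:30-10:30, 12:30-13:30, 15:00-15:30, 16:30-17:30.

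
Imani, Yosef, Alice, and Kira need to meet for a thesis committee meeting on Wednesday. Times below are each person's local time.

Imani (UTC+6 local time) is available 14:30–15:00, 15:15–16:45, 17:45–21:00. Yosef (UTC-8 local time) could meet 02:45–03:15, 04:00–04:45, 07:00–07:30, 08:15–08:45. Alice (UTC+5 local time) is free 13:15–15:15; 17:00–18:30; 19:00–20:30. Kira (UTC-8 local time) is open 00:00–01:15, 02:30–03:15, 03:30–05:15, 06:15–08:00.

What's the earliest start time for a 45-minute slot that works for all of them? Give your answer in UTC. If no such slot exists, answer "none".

Imani in UTC: 08:30-09:00, 09:15-10:45, 11:45-15:00 (subtract 6h to convert from UTC+6).
Yosef in UTC: 10:45-11:15, 12:00-12:45, 15:00-15:30, 16:15-16:45 (add 8h to convert from UTC-8).
Alice in UTC: 08:15-10:15, 12:00-13:30, 14:00-15:30 (subtract 5h to convert from UTC+5).
Kira in UTC: 08:00-09:15, 10:30-11:15, 11:30-13:15, 14:15-16:00 (add 8h to convert from UTC-8).
Imani ∩ Yosef: 12:00-12:45.
Imani ∩ Yosef ∩ Alice: 12:00-12:45.
Imani ∩ Yosef ∩ Alice ∩ Kira: 12:00-12:45.
The first common window of at least 45 minutes is 12:00-12:45, so the earliest start is 12:00.

12:00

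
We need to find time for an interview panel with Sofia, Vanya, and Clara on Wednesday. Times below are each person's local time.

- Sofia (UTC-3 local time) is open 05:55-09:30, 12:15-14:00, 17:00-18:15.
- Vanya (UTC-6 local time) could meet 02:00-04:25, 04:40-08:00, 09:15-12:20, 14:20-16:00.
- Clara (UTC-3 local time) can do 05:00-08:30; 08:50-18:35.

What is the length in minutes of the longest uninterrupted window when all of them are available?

Sofia in UTC: 08:55-12:30, 15:15-17:00, 20:00-21:15 (add 3h to convert from UTC-3).
Vanya in UTC: 08:00-10:25, 10:40-14:00, 15:15-18:20, 20:20-22:00 (add 6h to convert from UTC-6).
Clara in UTC: 08:00-11:30, 11:50-21:35 (add 3h to convert from UTC-3).
Sofia ∩ Vanya: 08:55-10:25, 10:40-12:30, 15:15-17:00, 20:20-21:15.
Sofia ∩ Vanya ∩ Clara: 08:55-10:25, 10:40-11:30, 11:50-12:30, 15:15-17:00, 20:20-21:15.
Those are the intersection windows.
The longest is 15:15-17:00 at 105 minutes.

105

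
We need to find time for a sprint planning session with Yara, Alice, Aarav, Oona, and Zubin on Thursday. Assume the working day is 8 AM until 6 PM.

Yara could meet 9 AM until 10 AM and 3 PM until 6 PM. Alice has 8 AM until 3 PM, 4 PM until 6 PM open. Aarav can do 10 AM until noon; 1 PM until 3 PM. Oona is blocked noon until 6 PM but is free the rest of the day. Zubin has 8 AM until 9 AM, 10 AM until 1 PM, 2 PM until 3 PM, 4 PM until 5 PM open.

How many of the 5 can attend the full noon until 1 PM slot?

Yara free: 09:00-10:00, 15:00-18:00.
Alice free: 08:00-15:00, 16:00-18:00.
Aarav free: 10:00-12:00, 13:00-15:00.
Oona free: 08:00-12:00 (invert busy blocks within the working day).
Zubin free: 08:00-09:00, 10:00-13:00, 14:00-15:00, 16:00-17:00.
Alice and Zubin can make the full 12:00-13:00 slot — that's 2.

2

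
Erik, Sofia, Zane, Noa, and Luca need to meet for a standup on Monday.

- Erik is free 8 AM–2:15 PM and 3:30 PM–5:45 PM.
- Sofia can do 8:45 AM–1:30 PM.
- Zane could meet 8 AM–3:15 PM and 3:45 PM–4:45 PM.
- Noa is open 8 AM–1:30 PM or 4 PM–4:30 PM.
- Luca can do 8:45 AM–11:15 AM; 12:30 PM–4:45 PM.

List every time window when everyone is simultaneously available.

Erik ∩ Sofia: 08:45-13:30.
Erik ∩ Sofia ∩ Zane: 08:45-13:30.
Erik ∩ Sofia ∩ Zane ∩ Noa: 08:45-13:30.
Erik ∩ Sofia ∩ Zane ∩ Noa ∩ Luca: 08:45-11:15, 12:30-13:30.

08:45-11:15, 12:30-13:30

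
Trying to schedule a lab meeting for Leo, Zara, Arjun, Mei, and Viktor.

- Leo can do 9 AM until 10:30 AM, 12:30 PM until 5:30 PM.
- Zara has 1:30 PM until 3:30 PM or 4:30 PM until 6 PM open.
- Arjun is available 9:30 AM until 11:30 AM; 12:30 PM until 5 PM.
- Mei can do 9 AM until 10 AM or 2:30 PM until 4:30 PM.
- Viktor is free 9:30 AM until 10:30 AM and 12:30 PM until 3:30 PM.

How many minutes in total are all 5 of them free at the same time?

60

Leo ∩ Zara: 13:30-15:30, 16:30-17:30.
Leo ∩ Zara ∩ Arjun: 13:30-15:30, 16:30-17:00.
Leo ∩ Zara ∩ Arjun ∩ Mei: 14:30-15:30.
Leo ∩ Zara ∩ Arjun ∩ Mei ∩ Viktor: 14:30-15:30.
That's a single block of 60 minutes.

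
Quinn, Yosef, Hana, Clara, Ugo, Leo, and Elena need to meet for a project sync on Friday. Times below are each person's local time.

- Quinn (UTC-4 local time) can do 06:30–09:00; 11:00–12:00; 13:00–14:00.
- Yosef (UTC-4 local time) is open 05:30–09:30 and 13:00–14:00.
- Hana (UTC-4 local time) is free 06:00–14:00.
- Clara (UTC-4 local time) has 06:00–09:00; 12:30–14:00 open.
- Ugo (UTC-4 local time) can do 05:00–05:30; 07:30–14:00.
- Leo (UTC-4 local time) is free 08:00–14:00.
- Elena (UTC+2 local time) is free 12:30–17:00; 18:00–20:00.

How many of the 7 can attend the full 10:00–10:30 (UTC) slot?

Quinn in UTC: 10:30-13:00, 15:00-16:00, 17:00-18:00 (add 4h to convert from UTC-4).
Yosef in UTC: 09:30-13:30, 17:00-18:00 (add 4h to convert from UTC-4).
Hana in UTC: 10:00-18:00 (add 4h to convert from UTC-4).
Clara in UTC: 10:00-13:00, 16:30-18:00 (add 4h to convert from UTC-4).
Ugo in UTC: 09:00-09:30, 11:30-18:00 (add 4h to convert from UTC-4).
Leo in UTC: 12:00-18:00 (add 4h to convert from UTC-4).
Elena in UTC: 10:30-15:00, 16:00-18:00 (subtract 2h to convert from UTC+2).
Yosef, Hana, and Clara can make the full 10:00-10:30 slot — that's 3.

3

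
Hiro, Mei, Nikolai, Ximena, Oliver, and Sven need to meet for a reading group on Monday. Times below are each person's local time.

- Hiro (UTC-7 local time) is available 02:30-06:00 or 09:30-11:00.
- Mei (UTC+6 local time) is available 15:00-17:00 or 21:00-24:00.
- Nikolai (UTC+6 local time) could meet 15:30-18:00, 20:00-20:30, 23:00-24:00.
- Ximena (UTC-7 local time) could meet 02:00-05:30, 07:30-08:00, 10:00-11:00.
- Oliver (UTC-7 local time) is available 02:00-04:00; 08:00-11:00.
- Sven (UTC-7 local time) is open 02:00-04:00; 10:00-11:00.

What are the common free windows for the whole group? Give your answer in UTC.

09:30-11:00, 17:00-18:00

Hiro in UTC: 09:30-13:00, 16:30-18:00 (add 7h to convert from UTC-7).
Mei in UTC: 09:00-11:00, 15:00-18:00 (subtract 6h to convert from UTC+6).
Nikolai in UTC: 09:30-12:00, 14:00-14:30, 17:00-18:00 (subtract 6h to convert from UTC+6).
Ximena in UTC: 09:00-12:30, 14:30-15:00, 17:00-18:00 (add 7h to convert from UTC-7).
Oliver in UTC: 09:00-11:00, 15:00-18:00 (add 7h to convert from UTC-7).
Sven in UTC: 09:00-11:00, 17:00-18:00 (add 7h to convert from UTC-7).
Hiro ∩ Mei: 09:30-11:00, 16:30-18:00.
Hiro ∩ Mei ∩ Nikolai: 09:30-11:00, 17:00-18:00.
Hiro ∩ Mei ∩ Nikolai ∩ Ximena: 09:30-11:00, 17:00-18:00.
Hiro ∩ Mei ∩ Nikolai ∩ Ximena ∩ Oliver: 09:30-11:00, 17:00-18:00.
Hiro ∩ Mei ∩ Nikolai ∩ Ximena ∩ Oliver ∩ Sven: 09:30-11:00, 17:00-18:00.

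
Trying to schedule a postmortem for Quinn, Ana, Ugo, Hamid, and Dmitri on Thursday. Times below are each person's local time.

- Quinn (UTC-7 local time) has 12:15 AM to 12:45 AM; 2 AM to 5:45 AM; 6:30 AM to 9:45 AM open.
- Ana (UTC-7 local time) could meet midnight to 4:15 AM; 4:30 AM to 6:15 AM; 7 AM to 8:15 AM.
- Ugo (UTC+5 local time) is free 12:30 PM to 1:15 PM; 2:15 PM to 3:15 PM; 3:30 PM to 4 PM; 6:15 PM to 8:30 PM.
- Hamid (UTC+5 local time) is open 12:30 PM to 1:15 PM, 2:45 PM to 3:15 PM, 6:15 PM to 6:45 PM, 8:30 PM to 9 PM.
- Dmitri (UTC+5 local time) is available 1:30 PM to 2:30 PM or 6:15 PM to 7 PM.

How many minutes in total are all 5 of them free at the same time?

0

Quinn in UTC: 07:15-07:45, 09:00-12:45, 13:30-16:45 (add 7h to convert from UTC-7).
Ana in UTC: 07:00-11:15, 11:30-13:15, 14:00-15:15 (add 7h to convert from UTC-7).
Ugo in UTC: 07:30-08:15, 09:15-10:15, 10:30-11:00, 13:15-15:30 (subtract 5h to convert from UTC+5).
Hamid in UTC: 07:30-08:15, 09:45-10:15, 13:15-13:45, 15:30-16:00 (subtract 5h to convert from UTC+5).
Dmitri in UTC: 08:30-09:30, 13:15-14:00 (subtract 5h to convert from UTC+5).
Quinn ∩ Ana: 07:15-07:45, 09:00-11:15, 11:30-12:45, 14:00-15:15.
Quinn ∩ Ana ∩ Ugo: 07:30-07:45, 09:15-10:15, 10:30-11:00, 14:00-15:15.
Quinn ∩ Ana ∩ Ugo ∩ Hamid: 07:30-07:45, 09:45-10:15.
Quinn ∩ Ana ∩ Ugo ∩ Hamid ∩ Dmitri: ∅.
There is no time when everyone is free.
There is no common window, so the total is 0 minutes.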